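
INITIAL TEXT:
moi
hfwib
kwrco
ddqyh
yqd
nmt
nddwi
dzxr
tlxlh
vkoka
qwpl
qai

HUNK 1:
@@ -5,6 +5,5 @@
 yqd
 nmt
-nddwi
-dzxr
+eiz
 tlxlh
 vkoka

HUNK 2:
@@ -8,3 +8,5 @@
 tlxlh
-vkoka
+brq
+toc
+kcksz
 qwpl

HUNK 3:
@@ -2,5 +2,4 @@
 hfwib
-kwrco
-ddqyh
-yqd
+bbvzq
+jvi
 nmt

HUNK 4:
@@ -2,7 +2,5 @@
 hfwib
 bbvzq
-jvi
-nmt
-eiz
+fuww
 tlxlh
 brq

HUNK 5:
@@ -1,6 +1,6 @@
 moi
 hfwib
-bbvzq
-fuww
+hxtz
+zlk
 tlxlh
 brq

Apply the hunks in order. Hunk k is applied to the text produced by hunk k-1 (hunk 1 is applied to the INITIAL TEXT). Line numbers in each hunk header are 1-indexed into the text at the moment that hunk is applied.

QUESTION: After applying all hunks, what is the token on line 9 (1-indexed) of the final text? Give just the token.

Hunk 1: at line 5 remove [nddwi,dzxr] add [eiz] -> 11 lines: moi hfwib kwrco ddqyh yqd nmt eiz tlxlh vkoka qwpl qai
Hunk 2: at line 8 remove [vkoka] add [brq,toc,kcksz] -> 13 lines: moi hfwib kwrco ddqyh yqd nmt eiz tlxlh brq toc kcksz qwpl qai
Hunk 3: at line 2 remove [kwrco,ddqyh,yqd] add [bbvzq,jvi] -> 12 lines: moi hfwib bbvzq jvi nmt eiz tlxlh brq toc kcksz qwpl qai
Hunk 4: at line 2 remove [jvi,nmt,eiz] add [fuww] -> 10 lines: moi hfwib bbvzq fuww tlxlh brq toc kcksz qwpl qai
Hunk 5: at line 1 remove [bbvzq,fuww] add [hxtz,zlk] -> 10 lines: moi hfwib hxtz zlk tlxlh brq toc kcksz qwpl qai
Final line 9: qwpl

Answer: qwpl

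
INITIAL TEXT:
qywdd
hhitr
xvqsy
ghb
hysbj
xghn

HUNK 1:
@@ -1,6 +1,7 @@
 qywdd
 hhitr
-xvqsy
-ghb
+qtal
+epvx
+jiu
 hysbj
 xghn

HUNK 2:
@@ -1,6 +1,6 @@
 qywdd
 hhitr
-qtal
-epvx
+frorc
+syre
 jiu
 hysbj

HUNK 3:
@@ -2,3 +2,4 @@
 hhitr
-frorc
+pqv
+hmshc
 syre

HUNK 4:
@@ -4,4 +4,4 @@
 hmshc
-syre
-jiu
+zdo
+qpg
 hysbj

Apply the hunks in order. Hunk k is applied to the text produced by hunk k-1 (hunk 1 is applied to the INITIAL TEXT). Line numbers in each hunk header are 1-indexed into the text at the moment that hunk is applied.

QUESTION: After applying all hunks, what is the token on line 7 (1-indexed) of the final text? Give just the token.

Answer: hysbj

Derivation:
Hunk 1: at line 1 remove [xvqsy,ghb] add [qtal,epvx,jiu] -> 7 lines: qywdd hhitr qtal epvx jiu hysbj xghn
Hunk 2: at line 1 remove [qtal,epvx] add [frorc,syre] -> 7 lines: qywdd hhitr frorc syre jiu hysbj xghn
Hunk 3: at line 2 remove [frorc] add [pqv,hmshc] -> 8 lines: qywdd hhitr pqv hmshc syre jiu hysbj xghn
Hunk 4: at line 4 remove [syre,jiu] add [zdo,qpg] -> 8 lines: qywdd hhitr pqv hmshc zdo qpg hysbj xghn
Final line 7: hysbj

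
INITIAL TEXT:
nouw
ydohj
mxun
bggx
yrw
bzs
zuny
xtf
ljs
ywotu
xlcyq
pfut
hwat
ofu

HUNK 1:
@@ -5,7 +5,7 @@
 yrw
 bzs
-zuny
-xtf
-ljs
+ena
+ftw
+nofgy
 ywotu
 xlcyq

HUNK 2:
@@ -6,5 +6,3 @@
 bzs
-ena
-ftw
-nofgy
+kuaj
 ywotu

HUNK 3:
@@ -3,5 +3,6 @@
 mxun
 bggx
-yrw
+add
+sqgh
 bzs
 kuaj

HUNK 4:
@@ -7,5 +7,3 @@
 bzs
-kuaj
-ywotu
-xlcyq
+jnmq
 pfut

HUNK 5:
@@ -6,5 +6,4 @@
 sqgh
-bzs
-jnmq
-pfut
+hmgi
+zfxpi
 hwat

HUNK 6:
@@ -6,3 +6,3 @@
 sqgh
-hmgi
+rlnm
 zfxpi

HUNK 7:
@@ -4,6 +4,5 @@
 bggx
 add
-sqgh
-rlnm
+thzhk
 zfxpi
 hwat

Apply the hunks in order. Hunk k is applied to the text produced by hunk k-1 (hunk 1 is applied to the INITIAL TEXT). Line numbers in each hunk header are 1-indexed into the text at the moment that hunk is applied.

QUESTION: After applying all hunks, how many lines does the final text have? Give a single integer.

Answer: 9

Derivation:
Hunk 1: at line 5 remove [zuny,xtf,ljs] add [ena,ftw,nofgy] -> 14 lines: nouw ydohj mxun bggx yrw bzs ena ftw nofgy ywotu xlcyq pfut hwat ofu
Hunk 2: at line 6 remove [ena,ftw,nofgy] add [kuaj] -> 12 lines: nouw ydohj mxun bggx yrw bzs kuaj ywotu xlcyq pfut hwat ofu
Hunk 3: at line 3 remove [yrw] add [add,sqgh] -> 13 lines: nouw ydohj mxun bggx add sqgh bzs kuaj ywotu xlcyq pfut hwat ofu
Hunk 4: at line 7 remove [kuaj,ywotu,xlcyq] add [jnmq] -> 11 lines: nouw ydohj mxun bggx add sqgh bzs jnmq pfut hwat ofu
Hunk 5: at line 6 remove [bzs,jnmq,pfut] add [hmgi,zfxpi] -> 10 lines: nouw ydohj mxun bggx add sqgh hmgi zfxpi hwat ofu
Hunk 6: at line 6 remove [hmgi] add [rlnm] -> 10 lines: nouw ydohj mxun bggx add sqgh rlnm zfxpi hwat ofu
Hunk 7: at line 4 remove [sqgh,rlnm] add [thzhk] -> 9 lines: nouw ydohj mxun bggx add thzhk zfxpi hwat ofu
Final line count: 9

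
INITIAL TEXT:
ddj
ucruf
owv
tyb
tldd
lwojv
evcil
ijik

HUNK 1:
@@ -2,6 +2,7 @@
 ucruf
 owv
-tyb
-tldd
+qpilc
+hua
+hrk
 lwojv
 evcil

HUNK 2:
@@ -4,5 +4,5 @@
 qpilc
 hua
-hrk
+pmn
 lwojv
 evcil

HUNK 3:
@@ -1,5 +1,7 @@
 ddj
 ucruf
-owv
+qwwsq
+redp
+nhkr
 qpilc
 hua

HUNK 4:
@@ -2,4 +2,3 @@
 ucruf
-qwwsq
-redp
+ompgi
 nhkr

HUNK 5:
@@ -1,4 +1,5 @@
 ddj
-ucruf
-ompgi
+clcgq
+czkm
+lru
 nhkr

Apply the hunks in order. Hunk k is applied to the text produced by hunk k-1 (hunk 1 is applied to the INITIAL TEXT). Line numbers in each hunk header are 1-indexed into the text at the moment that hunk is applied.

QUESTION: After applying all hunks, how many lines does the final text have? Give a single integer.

Answer: 11

Derivation:
Hunk 1: at line 2 remove [tyb,tldd] add [qpilc,hua,hrk] -> 9 lines: ddj ucruf owv qpilc hua hrk lwojv evcil ijik
Hunk 2: at line 4 remove [hrk] add [pmn] -> 9 lines: ddj ucruf owv qpilc hua pmn lwojv evcil ijik
Hunk 3: at line 1 remove [owv] add [qwwsq,redp,nhkr] -> 11 lines: ddj ucruf qwwsq redp nhkr qpilc hua pmn lwojv evcil ijik
Hunk 4: at line 2 remove [qwwsq,redp] add [ompgi] -> 10 lines: ddj ucruf ompgi nhkr qpilc hua pmn lwojv evcil ijik
Hunk 5: at line 1 remove [ucruf,ompgi] add [clcgq,czkm,lru] -> 11 lines: ddj clcgq czkm lru nhkr qpilc hua pmn lwojv evcil ijik
Final line count: 11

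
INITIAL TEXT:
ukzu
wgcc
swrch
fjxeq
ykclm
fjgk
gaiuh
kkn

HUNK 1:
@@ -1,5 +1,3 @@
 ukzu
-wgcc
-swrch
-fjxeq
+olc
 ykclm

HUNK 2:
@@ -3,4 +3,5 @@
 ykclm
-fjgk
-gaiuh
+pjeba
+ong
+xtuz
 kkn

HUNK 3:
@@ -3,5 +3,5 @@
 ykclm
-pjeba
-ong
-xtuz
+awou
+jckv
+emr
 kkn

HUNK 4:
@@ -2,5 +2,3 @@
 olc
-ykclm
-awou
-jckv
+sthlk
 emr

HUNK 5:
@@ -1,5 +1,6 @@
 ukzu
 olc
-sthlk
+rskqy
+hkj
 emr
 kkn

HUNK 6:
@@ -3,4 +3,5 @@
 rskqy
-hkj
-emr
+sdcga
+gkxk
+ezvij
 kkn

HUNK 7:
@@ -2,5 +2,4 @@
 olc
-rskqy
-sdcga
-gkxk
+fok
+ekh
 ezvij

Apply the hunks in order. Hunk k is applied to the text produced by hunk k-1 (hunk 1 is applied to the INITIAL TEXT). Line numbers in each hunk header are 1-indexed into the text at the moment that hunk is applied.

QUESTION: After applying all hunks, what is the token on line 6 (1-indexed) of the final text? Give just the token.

Hunk 1: at line 1 remove [wgcc,swrch,fjxeq] add [olc] -> 6 lines: ukzu olc ykclm fjgk gaiuh kkn
Hunk 2: at line 3 remove [fjgk,gaiuh] add [pjeba,ong,xtuz] -> 7 lines: ukzu olc ykclm pjeba ong xtuz kkn
Hunk 3: at line 3 remove [pjeba,ong,xtuz] add [awou,jckv,emr] -> 7 lines: ukzu olc ykclm awou jckv emr kkn
Hunk 4: at line 2 remove [ykclm,awou,jckv] add [sthlk] -> 5 lines: ukzu olc sthlk emr kkn
Hunk 5: at line 1 remove [sthlk] add [rskqy,hkj] -> 6 lines: ukzu olc rskqy hkj emr kkn
Hunk 6: at line 3 remove [hkj,emr] add [sdcga,gkxk,ezvij] -> 7 lines: ukzu olc rskqy sdcga gkxk ezvij kkn
Hunk 7: at line 2 remove [rskqy,sdcga,gkxk] add [fok,ekh] -> 6 lines: ukzu olc fok ekh ezvij kkn
Final line 6: kkn

Answer: kkn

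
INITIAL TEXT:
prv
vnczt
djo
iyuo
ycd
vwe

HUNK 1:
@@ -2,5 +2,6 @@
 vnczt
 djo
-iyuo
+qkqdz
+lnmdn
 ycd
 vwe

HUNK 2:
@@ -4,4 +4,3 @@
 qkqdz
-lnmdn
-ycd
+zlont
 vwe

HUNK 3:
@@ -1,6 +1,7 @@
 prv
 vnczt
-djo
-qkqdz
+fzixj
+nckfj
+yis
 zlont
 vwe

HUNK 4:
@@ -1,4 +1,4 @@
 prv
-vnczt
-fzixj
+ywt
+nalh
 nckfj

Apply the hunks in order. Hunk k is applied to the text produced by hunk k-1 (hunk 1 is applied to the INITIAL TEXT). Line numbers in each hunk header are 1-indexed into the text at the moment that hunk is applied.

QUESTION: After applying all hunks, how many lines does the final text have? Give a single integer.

Answer: 7

Derivation:
Hunk 1: at line 2 remove [iyuo] add [qkqdz,lnmdn] -> 7 lines: prv vnczt djo qkqdz lnmdn ycd vwe
Hunk 2: at line 4 remove [lnmdn,ycd] add [zlont] -> 6 lines: prv vnczt djo qkqdz zlont vwe
Hunk 3: at line 1 remove [djo,qkqdz] add [fzixj,nckfj,yis] -> 7 lines: prv vnczt fzixj nckfj yis zlont vwe
Hunk 4: at line 1 remove [vnczt,fzixj] add [ywt,nalh] -> 7 lines: prv ywt nalh nckfj yis zlont vwe
Final line count: 7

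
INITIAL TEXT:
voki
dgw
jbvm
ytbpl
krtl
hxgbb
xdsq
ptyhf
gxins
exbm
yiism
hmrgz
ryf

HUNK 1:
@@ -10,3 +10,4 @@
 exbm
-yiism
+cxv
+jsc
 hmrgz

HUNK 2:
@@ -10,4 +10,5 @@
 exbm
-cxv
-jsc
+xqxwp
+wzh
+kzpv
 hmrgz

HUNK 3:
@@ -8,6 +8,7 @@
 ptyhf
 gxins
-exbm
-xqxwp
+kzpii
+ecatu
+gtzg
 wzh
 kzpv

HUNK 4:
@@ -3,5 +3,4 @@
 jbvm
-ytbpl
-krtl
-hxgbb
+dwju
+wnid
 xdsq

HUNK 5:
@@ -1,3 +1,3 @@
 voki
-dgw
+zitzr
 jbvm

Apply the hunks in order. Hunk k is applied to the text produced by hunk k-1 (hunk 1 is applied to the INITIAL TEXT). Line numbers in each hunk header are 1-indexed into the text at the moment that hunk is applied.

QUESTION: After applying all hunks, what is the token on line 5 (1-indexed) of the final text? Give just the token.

Answer: wnid

Derivation:
Hunk 1: at line 10 remove [yiism] add [cxv,jsc] -> 14 lines: voki dgw jbvm ytbpl krtl hxgbb xdsq ptyhf gxins exbm cxv jsc hmrgz ryf
Hunk 2: at line 10 remove [cxv,jsc] add [xqxwp,wzh,kzpv] -> 15 lines: voki dgw jbvm ytbpl krtl hxgbb xdsq ptyhf gxins exbm xqxwp wzh kzpv hmrgz ryf
Hunk 3: at line 8 remove [exbm,xqxwp] add [kzpii,ecatu,gtzg] -> 16 lines: voki dgw jbvm ytbpl krtl hxgbb xdsq ptyhf gxins kzpii ecatu gtzg wzh kzpv hmrgz ryf
Hunk 4: at line 3 remove [ytbpl,krtl,hxgbb] add [dwju,wnid] -> 15 lines: voki dgw jbvm dwju wnid xdsq ptyhf gxins kzpii ecatu gtzg wzh kzpv hmrgz ryf
Hunk 5: at line 1 remove [dgw] add [zitzr] -> 15 lines: voki zitzr jbvm dwju wnid xdsq ptyhf gxins kzpii ecatu gtzg wzh kzpv hmrgz ryf
Final line 5: wnid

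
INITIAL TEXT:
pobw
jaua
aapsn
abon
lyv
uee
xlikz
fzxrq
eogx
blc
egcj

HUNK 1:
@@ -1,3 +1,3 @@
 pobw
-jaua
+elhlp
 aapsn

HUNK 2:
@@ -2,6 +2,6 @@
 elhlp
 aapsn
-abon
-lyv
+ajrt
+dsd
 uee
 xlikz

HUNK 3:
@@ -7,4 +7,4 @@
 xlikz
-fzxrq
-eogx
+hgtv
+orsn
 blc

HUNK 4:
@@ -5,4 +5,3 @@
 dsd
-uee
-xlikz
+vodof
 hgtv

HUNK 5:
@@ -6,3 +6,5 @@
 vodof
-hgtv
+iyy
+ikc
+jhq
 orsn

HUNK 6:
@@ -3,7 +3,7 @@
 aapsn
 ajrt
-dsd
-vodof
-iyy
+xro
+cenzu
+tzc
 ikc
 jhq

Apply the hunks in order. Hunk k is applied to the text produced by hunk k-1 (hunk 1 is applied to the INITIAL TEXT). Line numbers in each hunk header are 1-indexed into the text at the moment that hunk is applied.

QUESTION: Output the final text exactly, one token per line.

Hunk 1: at line 1 remove [jaua] add [elhlp] -> 11 lines: pobw elhlp aapsn abon lyv uee xlikz fzxrq eogx blc egcj
Hunk 2: at line 2 remove [abon,lyv] add [ajrt,dsd] -> 11 lines: pobw elhlp aapsn ajrt dsd uee xlikz fzxrq eogx blc egcj
Hunk 3: at line 7 remove [fzxrq,eogx] add [hgtv,orsn] -> 11 lines: pobw elhlp aapsn ajrt dsd uee xlikz hgtv orsn blc egcj
Hunk 4: at line 5 remove [uee,xlikz] add [vodof] -> 10 lines: pobw elhlp aapsn ajrt dsd vodof hgtv orsn blc egcj
Hunk 5: at line 6 remove [hgtv] add [iyy,ikc,jhq] -> 12 lines: pobw elhlp aapsn ajrt dsd vodof iyy ikc jhq orsn blc egcj
Hunk 6: at line 3 remove [dsd,vodof,iyy] add [xro,cenzu,tzc] -> 12 lines: pobw elhlp aapsn ajrt xro cenzu tzc ikc jhq orsn blc egcj

Answer: pobw
elhlp
aapsn
ajrt
xro
cenzu
tzc
ikc
jhq
orsn
blc
egcj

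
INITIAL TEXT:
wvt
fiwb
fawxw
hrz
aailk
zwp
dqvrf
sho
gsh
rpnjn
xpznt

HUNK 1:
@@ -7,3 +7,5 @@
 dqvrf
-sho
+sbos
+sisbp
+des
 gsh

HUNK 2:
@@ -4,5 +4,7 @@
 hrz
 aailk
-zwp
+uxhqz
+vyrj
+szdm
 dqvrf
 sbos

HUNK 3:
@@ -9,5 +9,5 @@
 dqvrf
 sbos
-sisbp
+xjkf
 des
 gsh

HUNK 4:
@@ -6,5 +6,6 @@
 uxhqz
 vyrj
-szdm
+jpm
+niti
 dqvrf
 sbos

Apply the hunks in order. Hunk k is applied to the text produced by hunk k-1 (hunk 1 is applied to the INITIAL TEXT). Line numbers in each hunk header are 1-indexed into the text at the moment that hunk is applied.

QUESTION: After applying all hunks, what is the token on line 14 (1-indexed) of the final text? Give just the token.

Hunk 1: at line 7 remove [sho] add [sbos,sisbp,des] -> 13 lines: wvt fiwb fawxw hrz aailk zwp dqvrf sbos sisbp des gsh rpnjn xpznt
Hunk 2: at line 4 remove [zwp] add [uxhqz,vyrj,szdm] -> 15 lines: wvt fiwb fawxw hrz aailk uxhqz vyrj szdm dqvrf sbos sisbp des gsh rpnjn xpznt
Hunk 3: at line 9 remove [sisbp] add [xjkf] -> 15 lines: wvt fiwb fawxw hrz aailk uxhqz vyrj szdm dqvrf sbos xjkf des gsh rpnjn xpznt
Hunk 4: at line 6 remove [szdm] add [jpm,niti] -> 16 lines: wvt fiwb fawxw hrz aailk uxhqz vyrj jpm niti dqvrf sbos xjkf des gsh rpnjn xpznt
Final line 14: gsh

Answer: gsh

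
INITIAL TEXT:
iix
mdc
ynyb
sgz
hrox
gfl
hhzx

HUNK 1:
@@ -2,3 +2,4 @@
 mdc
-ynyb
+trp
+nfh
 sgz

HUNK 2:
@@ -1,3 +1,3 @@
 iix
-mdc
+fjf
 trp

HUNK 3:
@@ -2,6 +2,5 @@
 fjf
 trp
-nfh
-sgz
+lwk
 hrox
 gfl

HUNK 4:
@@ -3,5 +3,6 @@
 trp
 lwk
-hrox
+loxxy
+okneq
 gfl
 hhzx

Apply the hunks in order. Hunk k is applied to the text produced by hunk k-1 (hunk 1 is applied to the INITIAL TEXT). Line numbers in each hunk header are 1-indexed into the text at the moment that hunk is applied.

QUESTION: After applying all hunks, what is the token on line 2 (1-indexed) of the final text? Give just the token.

Answer: fjf

Derivation:
Hunk 1: at line 2 remove [ynyb] add [trp,nfh] -> 8 lines: iix mdc trp nfh sgz hrox gfl hhzx
Hunk 2: at line 1 remove [mdc] add [fjf] -> 8 lines: iix fjf trp nfh sgz hrox gfl hhzx
Hunk 3: at line 2 remove [nfh,sgz] add [lwk] -> 7 lines: iix fjf trp lwk hrox gfl hhzx
Hunk 4: at line 3 remove [hrox] add [loxxy,okneq] -> 8 lines: iix fjf trp lwk loxxy okneq gfl hhzx
Final line 2: fjf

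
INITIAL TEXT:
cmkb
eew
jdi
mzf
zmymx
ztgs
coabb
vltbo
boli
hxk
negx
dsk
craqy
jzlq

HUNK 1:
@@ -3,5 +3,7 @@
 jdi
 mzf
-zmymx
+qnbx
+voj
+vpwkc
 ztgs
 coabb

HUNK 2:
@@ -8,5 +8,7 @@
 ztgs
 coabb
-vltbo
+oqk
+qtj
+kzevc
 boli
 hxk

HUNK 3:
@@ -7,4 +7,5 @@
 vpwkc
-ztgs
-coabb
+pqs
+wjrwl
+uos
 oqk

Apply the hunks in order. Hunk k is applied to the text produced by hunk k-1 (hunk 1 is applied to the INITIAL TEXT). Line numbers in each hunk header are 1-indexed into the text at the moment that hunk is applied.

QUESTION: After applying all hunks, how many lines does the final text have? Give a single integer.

Hunk 1: at line 3 remove [zmymx] add [qnbx,voj,vpwkc] -> 16 lines: cmkb eew jdi mzf qnbx voj vpwkc ztgs coabb vltbo boli hxk negx dsk craqy jzlq
Hunk 2: at line 8 remove [vltbo] add [oqk,qtj,kzevc] -> 18 lines: cmkb eew jdi mzf qnbx voj vpwkc ztgs coabb oqk qtj kzevc boli hxk negx dsk craqy jzlq
Hunk 3: at line 7 remove [ztgs,coabb] add [pqs,wjrwl,uos] -> 19 lines: cmkb eew jdi mzf qnbx voj vpwkc pqs wjrwl uos oqk qtj kzevc boli hxk negx dsk craqy jzlq
Final line count: 19

Answer: 19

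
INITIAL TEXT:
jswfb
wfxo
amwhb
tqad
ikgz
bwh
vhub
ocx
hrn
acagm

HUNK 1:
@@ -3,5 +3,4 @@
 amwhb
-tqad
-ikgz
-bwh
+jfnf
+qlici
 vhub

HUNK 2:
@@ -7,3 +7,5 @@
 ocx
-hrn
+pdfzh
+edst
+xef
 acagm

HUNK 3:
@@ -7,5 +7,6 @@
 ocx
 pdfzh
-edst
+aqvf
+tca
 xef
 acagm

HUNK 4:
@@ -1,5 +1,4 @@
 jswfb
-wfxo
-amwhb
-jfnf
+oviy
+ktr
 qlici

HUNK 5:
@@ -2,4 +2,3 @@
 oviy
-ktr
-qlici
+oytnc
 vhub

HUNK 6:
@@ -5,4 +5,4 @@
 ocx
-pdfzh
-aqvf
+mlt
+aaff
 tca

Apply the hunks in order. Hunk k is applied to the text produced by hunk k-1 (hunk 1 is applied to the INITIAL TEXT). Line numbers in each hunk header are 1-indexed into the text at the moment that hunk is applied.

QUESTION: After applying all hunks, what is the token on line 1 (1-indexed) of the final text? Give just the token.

Answer: jswfb

Derivation:
Hunk 1: at line 3 remove [tqad,ikgz,bwh] add [jfnf,qlici] -> 9 lines: jswfb wfxo amwhb jfnf qlici vhub ocx hrn acagm
Hunk 2: at line 7 remove [hrn] add [pdfzh,edst,xef] -> 11 lines: jswfb wfxo amwhb jfnf qlici vhub ocx pdfzh edst xef acagm
Hunk 3: at line 7 remove [edst] add [aqvf,tca] -> 12 lines: jswfb wfxo amwhb jfnf qlici vhub ocx pdfzh aqvf tca xef acagm
Hunk 4: at line 1 remove [wfxo,amwhb,jfnf] add [oviy,ktr] -> 11 lines: jswfb oviy ktr qlici vhub ocx pdfzh aqvf tca xef acagm
Hunk 5: at line 2 remove [ktr,qlici] add [oytnc] -> 10 lines: jswfb oviy oytnc vhub ocx pdfzh aqvf tca xef acagm
Hunk 6: at line 5 remove [pdfzh,aqvf] add [mlt,aaff] -> 10 lines: jswfb oviy oytnc vhub ocx mlt aaff tca xef acagm
Final line 1: jswfb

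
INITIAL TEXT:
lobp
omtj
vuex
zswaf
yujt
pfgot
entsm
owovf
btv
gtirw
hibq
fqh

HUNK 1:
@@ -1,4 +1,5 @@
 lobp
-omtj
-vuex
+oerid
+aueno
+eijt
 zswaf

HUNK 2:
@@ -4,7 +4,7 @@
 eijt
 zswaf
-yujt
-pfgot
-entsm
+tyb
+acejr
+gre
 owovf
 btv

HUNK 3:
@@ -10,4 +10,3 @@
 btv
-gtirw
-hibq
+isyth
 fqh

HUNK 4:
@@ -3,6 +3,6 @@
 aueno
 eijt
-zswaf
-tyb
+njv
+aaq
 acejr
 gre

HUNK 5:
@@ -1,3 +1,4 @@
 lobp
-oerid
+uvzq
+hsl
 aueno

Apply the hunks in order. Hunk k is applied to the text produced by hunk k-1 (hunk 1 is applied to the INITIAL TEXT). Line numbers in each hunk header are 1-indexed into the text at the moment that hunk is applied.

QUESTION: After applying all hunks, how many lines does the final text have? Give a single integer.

Answer: 13

Derivation:
Hunk 1: at line 1 remove [omtj,vuex] add [oerid,aueno,eijt] -> 13 lines: lobp oerid aueno eijt zswaf yujt pfgot entsm owovf btv gtirw hibq fqh
Hunk 2: at line 4 remove [yujt,pfgot,entsm] add [tyb,acejr,gre] -> 13 lines: lobp oerid aueno eijt zswaf tyb acejr gre owovf btv gtirw hibq fqh
Hunk 3: at line 10 remove [gtirw,hibq] add [isyth] -> 12 lines: lobp oerid aueno eijt zswaf tyb acejr gre owovf btv isyth fqh
Hunk 4: at line 3 remove [zswaf,tyb] add [njv,aaq] -> 12 lines: lobp oerid aueno eijt njv aaq acejr gre owovf btv isyth fqh
Hunk 5: at line 1 remove [oerid] add [uvzq,hsl] -> 13 lines: lobp uvzq hsl aueno eijt njv aaq acejr gre owovf btv isyth fqh
Final line count: 13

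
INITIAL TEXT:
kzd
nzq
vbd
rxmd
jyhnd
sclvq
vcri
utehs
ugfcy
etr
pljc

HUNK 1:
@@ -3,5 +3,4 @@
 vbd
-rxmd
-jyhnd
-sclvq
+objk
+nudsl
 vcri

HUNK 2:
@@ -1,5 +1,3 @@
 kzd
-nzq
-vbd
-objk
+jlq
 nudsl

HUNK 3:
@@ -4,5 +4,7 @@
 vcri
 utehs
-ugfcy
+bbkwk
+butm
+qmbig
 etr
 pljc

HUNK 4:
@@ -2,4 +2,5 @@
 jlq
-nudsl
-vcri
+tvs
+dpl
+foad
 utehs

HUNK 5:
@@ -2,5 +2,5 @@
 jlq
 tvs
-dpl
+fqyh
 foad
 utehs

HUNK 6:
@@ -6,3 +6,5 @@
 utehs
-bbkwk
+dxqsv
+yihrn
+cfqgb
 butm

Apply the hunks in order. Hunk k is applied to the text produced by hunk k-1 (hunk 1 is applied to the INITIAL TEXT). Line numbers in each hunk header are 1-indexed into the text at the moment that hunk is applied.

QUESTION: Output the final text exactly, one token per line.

Answer: kzd
jlq
tvs
fqyh
foad
utehs
dxqsv
yihrn
cfqgb
butm
qmbig
etr
pljc

Derivation:
Hunk 1: at line 3 remove [rxmd,jyhnd,sclvq] add [objk,nudsl] -> 10 lines: kzd nzq vbd objk nudsl vcri utehs ugfcy etr pljc
Hunk 2: at line 1 remove [nzq,vbd,objk] add [jlq] -> 8 lines: kzd jlq nudsl vcri utehs ugfcy etr pljc
Hunk 3: at line 4 remove [ugfcy] add [bbkwk,butm,qmbig] -> 10 lines: kzd jlq nudsl vcri utehs bbkwk butm qmbig etr pljc
Hunk 4: at line 2 remove [nudsl,vcri] add [tvs,dpl,foad] -> 11 lines: kzd jlq tvs dpl foad utehs bbkwk butm qmbig etr pljc
Hunk 5: at line 2 remove [dpl] add [fqyh] -> 11 lines: kzd jlq tvs fqyh foad utehs bbkwk butm qmbig etr pljc
Hunk 6: at line 6 remove [bbkwk] add [dxqsv,yihrn,cfqgb] -> 13 lines: kzd jlq tvs fqyh foad utehs dxqsv yihrn cfqgb butm qmbig etr pljc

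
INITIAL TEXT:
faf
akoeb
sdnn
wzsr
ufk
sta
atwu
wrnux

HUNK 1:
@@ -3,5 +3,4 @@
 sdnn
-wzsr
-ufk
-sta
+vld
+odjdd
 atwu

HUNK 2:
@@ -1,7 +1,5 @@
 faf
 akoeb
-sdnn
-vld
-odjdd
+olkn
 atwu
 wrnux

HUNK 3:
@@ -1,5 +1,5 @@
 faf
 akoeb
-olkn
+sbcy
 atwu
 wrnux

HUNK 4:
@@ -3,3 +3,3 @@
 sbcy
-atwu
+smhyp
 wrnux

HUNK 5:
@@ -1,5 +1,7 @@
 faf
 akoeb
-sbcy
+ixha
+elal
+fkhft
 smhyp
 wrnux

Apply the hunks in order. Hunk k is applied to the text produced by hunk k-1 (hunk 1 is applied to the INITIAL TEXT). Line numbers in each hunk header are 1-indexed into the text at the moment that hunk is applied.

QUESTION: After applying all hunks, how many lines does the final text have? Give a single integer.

Hunk 1: at line 3 remove [wzsr,ufk,sta] add [vld,odjdd] -> 7 lines: faf akoeb sdnn vld odjdd atwu wrnux
Hunk 2: at line 1 remove [sdnn,vld,odjdd] add [olkn] -> 5 lines: faf akoeb olkn atwu wrnux
Hunk 3: at line 1 remove [olkn] add [sbcy] -> 5 lines: faf akoeb sbcy atwu wrnux
Hunk 4: at line 3 remove [atwu] add [smhyp] -> 5 lines: faf akoeb sbcy smhyp wrnux
Hunk 5: at line 1 remove [sbcy] add [ixha,elal,fkhft] -> 7 lines: faf akoeb ixha elal fkhft smhyp wrnux
Final line count: 7

Answer: 7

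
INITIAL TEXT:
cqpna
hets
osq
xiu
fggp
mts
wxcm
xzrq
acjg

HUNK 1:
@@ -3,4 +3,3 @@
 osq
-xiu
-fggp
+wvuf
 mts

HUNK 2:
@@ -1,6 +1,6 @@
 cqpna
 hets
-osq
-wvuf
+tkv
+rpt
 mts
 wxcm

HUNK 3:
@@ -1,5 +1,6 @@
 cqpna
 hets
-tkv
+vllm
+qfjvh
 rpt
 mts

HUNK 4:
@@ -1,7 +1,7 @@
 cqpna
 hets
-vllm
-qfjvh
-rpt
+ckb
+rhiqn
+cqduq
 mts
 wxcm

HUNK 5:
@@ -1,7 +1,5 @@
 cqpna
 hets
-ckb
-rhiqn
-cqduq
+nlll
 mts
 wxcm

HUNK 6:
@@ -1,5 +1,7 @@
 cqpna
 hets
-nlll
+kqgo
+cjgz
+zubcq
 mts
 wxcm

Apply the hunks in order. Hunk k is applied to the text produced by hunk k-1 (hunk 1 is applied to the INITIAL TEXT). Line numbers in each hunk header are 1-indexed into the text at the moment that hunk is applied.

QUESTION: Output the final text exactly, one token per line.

Hunk 1: at line 3 remove [xiu,fggp] add [wvuf] -> 8 lines: cqpna hets osq wvuf mts wxcm xzrq acjg
Hunk 2: at line 1 remove [osq,wvuf] add [tkv,rpt] -> 8 lines: cqpna hets tkv rpt mts wxcm xzrq acjg
Hunk 3: at line 1 remove [tkv] add [vllm,qfjvh] -> 9 lines: cqpna hets vllm qfjvh rpt mts wxcm xzrq acjg
Hunk 4: at line 1 remove [vllm,qfjvh,rpt] add [ckb,rhiqn,cqduq] -> 9 lines: cqpna hets ckb rhiqn cqduq mts wxcm xzrq acjg
Hunk 5: at line 1 remove [ckb,rhiqn,cqduq] add [nlll] -> 7 lines: cqpna hets nlll mts wxcm xzrq acjg
Hunk 6: at line 1 remove [nlll] add [kqgo,cjgz,zubcq] -> 9 lines: cqpna hets kqgo cjgz zubcq mts wxcm xzrq acjg

Answer: cqpna
hets
kqgo
cjgz
zubcq
mts
wxcm
xzrq
acjg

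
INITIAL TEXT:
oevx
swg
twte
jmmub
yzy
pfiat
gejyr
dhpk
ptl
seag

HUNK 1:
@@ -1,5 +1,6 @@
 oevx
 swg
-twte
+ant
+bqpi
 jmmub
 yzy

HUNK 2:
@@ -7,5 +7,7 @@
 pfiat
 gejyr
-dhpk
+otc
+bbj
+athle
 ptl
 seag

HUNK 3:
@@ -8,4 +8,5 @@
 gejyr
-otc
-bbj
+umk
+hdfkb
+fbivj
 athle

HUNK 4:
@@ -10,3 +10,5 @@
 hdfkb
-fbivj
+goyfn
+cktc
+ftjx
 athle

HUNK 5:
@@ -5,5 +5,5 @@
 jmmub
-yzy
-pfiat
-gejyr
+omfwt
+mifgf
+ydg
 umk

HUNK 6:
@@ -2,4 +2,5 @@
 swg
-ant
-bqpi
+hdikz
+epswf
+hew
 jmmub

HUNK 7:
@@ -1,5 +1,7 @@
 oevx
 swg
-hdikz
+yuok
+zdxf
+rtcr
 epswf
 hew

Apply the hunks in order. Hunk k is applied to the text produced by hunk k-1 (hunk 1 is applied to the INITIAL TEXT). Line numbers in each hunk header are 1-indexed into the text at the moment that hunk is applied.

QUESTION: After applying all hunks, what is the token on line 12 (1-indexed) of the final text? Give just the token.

Hunk 1: at line 1 remove [twte] add [ant,bqpi] -> 11 lines: oevx swg ant bqpi jmmub yzy pfiat gejyr dhpk ptl seag
Hunk 2: at line 7 remove [dhpk] add [otc,bbj,athle] -> 13 lines: oevx swg ant bqpi jmmub yzy pfiat gejyr otc bbj athle ptl seag
Hunk 3: at line 8 remove [otc,bbj] add [umk,hdfkb,fbivj] -> 14 lines: oevx swg ant bqpi jmmub yzy pfiat gejyr umk hdfkb fbivj athle ptl seag
Hunk 4: at line 10 remove [fbivj] add [goyfn,cktc,ftjx] -> 16 lines: oevx swg ant bqpi jmmub yzy pfiat gejyr umk hdfkb goyfn cktc ftjx athle ptl seag
Hunk 5: at line 5 remove [yzy,pfiat,gejyr] add [omfwt,mifgf,ydg] -> 16 lines: oevx swg ant bqpi jmmub omfwt mifgf ydg umk hdfkb goyfn cktc ftjx athle ptl seag
Hunk 6: at line 2 remove [ant,bqpi] add [hdikz,epswf,hew] -> 17 lines: oevx swg hdikz epswf hew jmmub omfwt mifgf ydg umk hdfkb goyfn cktc ftjx athle ptl seag
Hunk 7: at line 1 remove [hdikz] add [yuok,zdxf,rtcr] -> 19 lines: oevx swg yuok zdxf rtcr epswf hew jmmub omfwt mifgf ydg umk hdfkb goyfn cktc ftjx athle ptl seag
Final line 12: umk

Answer: umk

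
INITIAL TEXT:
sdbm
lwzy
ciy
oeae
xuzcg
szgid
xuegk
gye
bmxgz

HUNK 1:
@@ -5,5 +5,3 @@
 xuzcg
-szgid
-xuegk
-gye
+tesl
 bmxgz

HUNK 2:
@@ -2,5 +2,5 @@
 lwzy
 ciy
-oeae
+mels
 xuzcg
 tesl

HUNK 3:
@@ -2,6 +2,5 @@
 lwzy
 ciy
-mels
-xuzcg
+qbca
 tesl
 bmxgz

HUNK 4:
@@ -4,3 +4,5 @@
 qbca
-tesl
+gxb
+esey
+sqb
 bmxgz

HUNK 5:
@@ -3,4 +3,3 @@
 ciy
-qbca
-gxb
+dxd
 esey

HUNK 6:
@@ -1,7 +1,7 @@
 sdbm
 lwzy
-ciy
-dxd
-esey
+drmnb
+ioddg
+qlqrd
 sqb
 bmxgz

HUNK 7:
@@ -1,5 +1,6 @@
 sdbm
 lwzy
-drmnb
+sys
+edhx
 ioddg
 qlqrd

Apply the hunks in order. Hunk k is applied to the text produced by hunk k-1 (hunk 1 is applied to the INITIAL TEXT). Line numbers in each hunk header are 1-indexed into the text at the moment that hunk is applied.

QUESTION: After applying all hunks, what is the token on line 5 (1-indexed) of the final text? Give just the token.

Hunk 1: at line 5 remove [szgid,xuegk,gye] add [tesl] -> 7 lines: sdbm lwzy ciy oeae xuzcg tesl bmxgz
Hunk 2: at line 2 remove [oeae] add [mels] -> 7 lines: sdbm lwzy ciy mels xuzcg tesl bmxgz
Hunk 3: at line 2 remove [mels,xuzcg] add [qbca] -> 6 lines: sdbm lwzy ciy qbca tesl bmxgz
Hunk 4: at line 4 remove [tesl] add [gxb,esey,sqb] -> 8 lines: sdbm lwzy ciy qbca gxb esey sqb bmxgz
Hunk 5: at line 3 remove [qbca,gxb] add [dxd] -> 7 lines: sdbm lwzy ciy dxd esey sqb bmxgz
Hunk 6: at line 1 remove [ciy,dxd,esey] add [drmnb,ioddg,qlqrd] -> 7 lines: sdbm lwzy drmnb ioddg qlqrd sqb bmxgz
Hunk 7: at line 1 remove [drmnb] add [sys,edhx] -> 8 lines: sdbm lwzy sys edhx ioddg qlqrd sqb bmxgz
Final line 5: ioddg

Answer: ioddg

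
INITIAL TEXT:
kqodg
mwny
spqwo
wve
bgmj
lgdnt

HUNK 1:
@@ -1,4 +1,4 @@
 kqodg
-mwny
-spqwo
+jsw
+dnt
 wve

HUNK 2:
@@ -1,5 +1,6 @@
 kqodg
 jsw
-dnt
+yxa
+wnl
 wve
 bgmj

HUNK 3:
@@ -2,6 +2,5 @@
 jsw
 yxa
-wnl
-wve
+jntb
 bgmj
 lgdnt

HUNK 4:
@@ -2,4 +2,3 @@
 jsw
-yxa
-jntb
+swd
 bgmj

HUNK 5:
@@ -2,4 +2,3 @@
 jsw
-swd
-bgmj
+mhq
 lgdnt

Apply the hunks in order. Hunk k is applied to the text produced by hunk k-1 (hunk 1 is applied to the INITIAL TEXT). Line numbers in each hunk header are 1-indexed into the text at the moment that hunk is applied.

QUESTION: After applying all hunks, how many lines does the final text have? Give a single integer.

Hunk 1: at line 1 remove [mwny,spqwo] add [jsw,dnt] -> 6 lines: kqodg jsw dnt wve bgmj lgdnt
Hunk 2: at line 1 remove [dnt] add [yxa,wnl] -> 7 lines: kqodg jsw yxa wnl wve bgmj lgdnt
Hunk 3: at line 2 remove [wnl,wve] add [jntb] -> 6 lines: kqodg jsw yxa jntb bgmj lgdnt
Hunk 4: at line 2 remove [yxa,jntb] add [swd] -> 5 lines: kqodg jsw swd bgmj lgdnt
Hunk 5: at line 2 remove [swd,bgmj] add [mhq] -> 4 lines: kqodg jsw mhq lgdnt
Final line count: 4

Answer: 4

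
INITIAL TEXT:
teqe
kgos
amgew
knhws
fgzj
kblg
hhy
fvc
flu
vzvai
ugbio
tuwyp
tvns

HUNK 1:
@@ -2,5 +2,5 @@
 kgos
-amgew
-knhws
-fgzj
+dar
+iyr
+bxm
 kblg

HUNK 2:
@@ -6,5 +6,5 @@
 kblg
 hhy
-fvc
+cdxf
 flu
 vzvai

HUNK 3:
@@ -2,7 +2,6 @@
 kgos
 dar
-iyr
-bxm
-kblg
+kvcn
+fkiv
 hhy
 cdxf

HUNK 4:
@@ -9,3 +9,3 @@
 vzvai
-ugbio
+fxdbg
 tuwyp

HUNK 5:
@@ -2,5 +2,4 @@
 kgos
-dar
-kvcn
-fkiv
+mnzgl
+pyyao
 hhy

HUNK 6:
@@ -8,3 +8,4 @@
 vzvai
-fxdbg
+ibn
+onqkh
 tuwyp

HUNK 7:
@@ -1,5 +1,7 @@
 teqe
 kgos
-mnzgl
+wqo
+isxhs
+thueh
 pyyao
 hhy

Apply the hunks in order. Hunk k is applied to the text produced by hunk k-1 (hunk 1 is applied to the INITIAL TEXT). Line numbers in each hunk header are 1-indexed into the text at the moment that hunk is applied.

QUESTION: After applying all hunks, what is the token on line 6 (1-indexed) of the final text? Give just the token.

Hunk 1: at line 2 remove [amgew,knhws,fgzj] add [dar,iyr,bxm] -> 13 lines: teqe kgos dar iyr bxm kblg hhy fvc flu vzvai ugbio tuwyp tvns
Hunk 2: at line 6 remove [fvc] add [cdxf] -> 13 lines: teqe kgos dar iyr bxm kblg hhy cdxf flu vzvai ugbio tuwyp tvns
Hunk 3: at line 2 remove [iyr,bxm,kblg] add [kvcn,fkiv] -> 12 lines: teqe kgos dar kvcn fkiv hhy cdxf flu vzvai ugbio tuwyp tvns
Hunk 4: at line 9 remove [ugbio] add [fxdbg] -> 12 lines: teqe kgos dar kvcn fkiv hhy cdxf flu vzvai fxdbg tuwyp tvns
Hunk 5: at line 2 remove [dar,kvcn,fkiv] add [mnzgl,pyyao] -> 11 lines: teqe kgos mnzgl pyyao hhy cdxf flu vzvai fxdbg tuwyp tvns
Hunk 6: at line 8 remove [fxdbg] add [ibn,onqkh] -> 12 lines: teqe kgos mnzgl pyyao hhy cdxf flu vzvai ibn onqkh tuwyp tvns
Hunk 7: at line 1 remove [mnzgl] add [wqo,isxhs,thueh] -> 14 lines: teqe kgos wqo isxhs thueh pyyao hhy cdxf flu vzvai ibn onqkh tuwyp tvns
Final line 6: pyyao

Answer: pyyao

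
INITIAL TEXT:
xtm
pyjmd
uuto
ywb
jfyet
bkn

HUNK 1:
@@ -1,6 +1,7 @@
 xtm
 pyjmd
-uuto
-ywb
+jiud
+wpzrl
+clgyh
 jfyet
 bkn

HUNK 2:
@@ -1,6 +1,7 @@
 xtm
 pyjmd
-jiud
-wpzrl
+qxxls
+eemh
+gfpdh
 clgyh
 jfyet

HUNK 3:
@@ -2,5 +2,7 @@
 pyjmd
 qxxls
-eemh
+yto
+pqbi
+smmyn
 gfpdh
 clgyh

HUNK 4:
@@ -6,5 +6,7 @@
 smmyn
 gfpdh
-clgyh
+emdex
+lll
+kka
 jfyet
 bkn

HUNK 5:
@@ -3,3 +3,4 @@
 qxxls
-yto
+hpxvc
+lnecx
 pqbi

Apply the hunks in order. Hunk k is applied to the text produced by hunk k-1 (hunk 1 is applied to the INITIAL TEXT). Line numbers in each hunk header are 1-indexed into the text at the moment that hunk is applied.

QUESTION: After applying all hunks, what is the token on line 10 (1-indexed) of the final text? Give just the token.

Answer: lll

Derivation:
Hunk 1: at line 1 remove [uuto,ywb] add [jiud,wpzrl,clgyh] -> 7 lines: xtm pyjmd jiud wpzrl clgyh jfyet bkn
Hunk 2: at line 1 remove [jiud,wpzrl] add [qxxls,eemh,gfpdh] -> 8 lines: xtm pyjmd qxxls eemh gfpdh clgyh jfyet bkn
Hunk 3: at line 2 remove [eemh] add [yto,pqbi,smmyn] -> 10 lines: xtm pyjmd qxxls yto pqbi smmyn gfpdh clgyh jfyet bkn
Hunk 4: at line 6 remove [clgyh] add [emdex,lll,kka] -> 12 lines: xtm pyjmd qxxls yto pqbi smmyn gfpdh emdex lll kka jfyet bkn
Hunk 5: at line 3 remove [yto] add [hpxvc,lnecx] -> 13 lines: xtm pyjmd qxxls hpxvc lnecx pqbi smmyn gfpdh emdex lll kka jfyet bkn
Final line 10: lll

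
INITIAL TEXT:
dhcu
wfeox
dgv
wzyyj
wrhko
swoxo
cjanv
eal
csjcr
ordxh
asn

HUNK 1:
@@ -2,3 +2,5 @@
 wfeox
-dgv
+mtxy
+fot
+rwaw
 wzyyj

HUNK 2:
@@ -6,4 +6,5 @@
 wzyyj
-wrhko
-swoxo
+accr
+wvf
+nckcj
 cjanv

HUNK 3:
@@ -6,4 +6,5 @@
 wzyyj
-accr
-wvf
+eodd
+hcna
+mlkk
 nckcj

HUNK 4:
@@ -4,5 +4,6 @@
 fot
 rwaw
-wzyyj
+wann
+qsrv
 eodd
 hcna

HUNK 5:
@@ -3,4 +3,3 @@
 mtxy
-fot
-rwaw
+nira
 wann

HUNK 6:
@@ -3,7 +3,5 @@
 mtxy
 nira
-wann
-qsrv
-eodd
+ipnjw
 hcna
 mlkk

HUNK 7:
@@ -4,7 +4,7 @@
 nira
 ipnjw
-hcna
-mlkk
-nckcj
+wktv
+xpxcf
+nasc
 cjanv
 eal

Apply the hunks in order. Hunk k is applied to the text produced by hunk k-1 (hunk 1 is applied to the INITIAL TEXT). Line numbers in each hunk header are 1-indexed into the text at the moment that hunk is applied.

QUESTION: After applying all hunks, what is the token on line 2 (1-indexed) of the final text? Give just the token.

Hunk 1: at line 2 remove [dgv] add [mtxy,fot,rwaw] -> 13 lines: dhcu wfeox mtxy fot rwaw wzyyj wrhko swoxo cjanv eal csjcr ordxh asn
Hunk 2: at line 6 remove [wrhko,swoxo] add [accr,wvf,nckcj] -> 14 lines: dhcu wfeox mtxy fot rwaw wzyyj accr wvf nckcj cjanv eal csjcr ordxh asn
Hunk 3: at line 6 remove [accr,wvf] add [eodd,hcna,mlkk] -> 15 lines: dhcu wfeox mtxy fot rwaw wzyyj eodd hcna mlkk nckcj cjanv eal csjcr ordxh asn
Hunk 4: at line 4 remove [wzyyj] add [wann,qsrv] -> 16 lines: dhcu wfeox mtxy fot rwaw wann qsrv eodd hcna mlkk nckcj cjanv eal csjcr ordxh asn
Hunk 5: at line 3 remove [fot,rwaw] add [nira] -> 15 lines: dhcu wfeox mtxy nira wann qsrv eodd hcna mlkk nckcj cjanv eal csjcr ordxh asn
Hunk 6: at line 3 remove [wann,qsrv,eodd] add [ipnjw] -> 13 lines: dhcu wfeox mtxy nira ipnjw hcna mlkk nckcj cjanv eal csjcr ordxh asn
Hunk 7: at line 4 remove [hcna,mlkk,nckcj] add [wktv,xpxcf,nasc] -> 13 lines: dhcu wfeox mtxy nira ipnjw wktv xpxcf nasc cjanv eal csjcr ordxh asn
Final line 2: wfeox

Answer: wfeox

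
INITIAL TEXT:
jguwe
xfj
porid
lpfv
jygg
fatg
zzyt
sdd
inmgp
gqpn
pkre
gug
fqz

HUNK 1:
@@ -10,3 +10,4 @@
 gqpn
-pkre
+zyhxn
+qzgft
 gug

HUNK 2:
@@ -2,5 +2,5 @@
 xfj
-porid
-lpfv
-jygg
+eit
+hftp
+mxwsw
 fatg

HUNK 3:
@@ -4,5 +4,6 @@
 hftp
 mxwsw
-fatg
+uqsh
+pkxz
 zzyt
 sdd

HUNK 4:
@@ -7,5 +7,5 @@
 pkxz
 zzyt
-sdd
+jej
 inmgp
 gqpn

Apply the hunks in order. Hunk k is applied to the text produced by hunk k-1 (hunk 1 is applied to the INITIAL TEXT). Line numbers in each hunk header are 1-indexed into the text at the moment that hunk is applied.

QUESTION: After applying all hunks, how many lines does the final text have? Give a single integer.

Hunk 1: at line 10 remove [pkre] add [zyhxn,qzgft] -> 14 lines: jguwe xfj porid lpfv jygg fatg zzyt sdd inmgp gqpn zyhxn qzgft gug fqz
Hunk 2: at line 2 remove [porid,lpfv,jygg] add [eit,hftp,mxwsw] -> 14 lines: jguwe xfj eit hftp mxwsw fatg zzyt sdd inmgp gqpn zyhxn qzgft gug fqz
Hunk 3: at line 4 remove [fatg] add [uqsh,pkxz] -> 15 lines: jguwe xfj eit hftp mxwsw uqsh pkxz zzyt sdd inmgp gqpn zyhxn qzgft gug fqz
Hunk 4: at line 7 remove [sdd] add [jej] -> 15 lines: jguwe xfj eit hftp mxwsw uqsh pkxz zzyt jej inmgp gqpn zyhxn qzgft gug fqz
Final line count: 15

Answer: 15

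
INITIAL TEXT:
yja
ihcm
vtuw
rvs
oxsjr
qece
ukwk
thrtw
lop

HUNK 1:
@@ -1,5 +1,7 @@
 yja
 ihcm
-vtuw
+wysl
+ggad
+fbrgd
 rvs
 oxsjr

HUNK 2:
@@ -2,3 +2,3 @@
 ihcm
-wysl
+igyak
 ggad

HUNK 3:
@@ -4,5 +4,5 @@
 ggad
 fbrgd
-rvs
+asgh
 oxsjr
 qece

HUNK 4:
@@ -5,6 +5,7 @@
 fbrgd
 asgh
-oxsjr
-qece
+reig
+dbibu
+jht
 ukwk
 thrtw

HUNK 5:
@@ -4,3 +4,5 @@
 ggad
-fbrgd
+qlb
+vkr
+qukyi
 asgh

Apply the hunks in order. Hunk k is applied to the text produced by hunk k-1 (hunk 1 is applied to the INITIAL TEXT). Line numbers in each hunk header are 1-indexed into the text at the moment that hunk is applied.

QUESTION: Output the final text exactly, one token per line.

Hunk 1: at line 1 remove [vtuw] add [wysl,ggad,fbrgd] -> 11 lines: yja ihcm wysl ggad fbrgd rvs oxsjr qece ukwk thrtw lop
Hunk 2: at line 2 remove [wysl] add [igyak] -> 11 lines: yja ihcm igyak ggad fbrgd rvs oxsjr qece ukwk thrtw lop
Hunk 3: at line 4 remove [rvs] add [asgh] -> 11 lines: yja ihcm igyak ggad fbrgd asgh oxsjr qece ukwk thrtw lop
Hunk 4: at line 5 remove [oxsjr,qece] add [reig,dbibu,jht] -> 12 lines: yja ihcm igyak ggad fbrgd asgh reig dbibu jht ukwk thrtw lop
Hunk 5: at line 4 remove [fbrgd] add [qlb,vkr,qukyi] -> 14 lines: yja ihcm igyak ggad qlb vkr qukyi asgh reig dbibu jht ukwk thrtw lop

Answer: yja
ihcm
igyak
ggad
qlb
vkr
qukyi
asgh
reig
dbibu
jht
ukwk
thrtw
lop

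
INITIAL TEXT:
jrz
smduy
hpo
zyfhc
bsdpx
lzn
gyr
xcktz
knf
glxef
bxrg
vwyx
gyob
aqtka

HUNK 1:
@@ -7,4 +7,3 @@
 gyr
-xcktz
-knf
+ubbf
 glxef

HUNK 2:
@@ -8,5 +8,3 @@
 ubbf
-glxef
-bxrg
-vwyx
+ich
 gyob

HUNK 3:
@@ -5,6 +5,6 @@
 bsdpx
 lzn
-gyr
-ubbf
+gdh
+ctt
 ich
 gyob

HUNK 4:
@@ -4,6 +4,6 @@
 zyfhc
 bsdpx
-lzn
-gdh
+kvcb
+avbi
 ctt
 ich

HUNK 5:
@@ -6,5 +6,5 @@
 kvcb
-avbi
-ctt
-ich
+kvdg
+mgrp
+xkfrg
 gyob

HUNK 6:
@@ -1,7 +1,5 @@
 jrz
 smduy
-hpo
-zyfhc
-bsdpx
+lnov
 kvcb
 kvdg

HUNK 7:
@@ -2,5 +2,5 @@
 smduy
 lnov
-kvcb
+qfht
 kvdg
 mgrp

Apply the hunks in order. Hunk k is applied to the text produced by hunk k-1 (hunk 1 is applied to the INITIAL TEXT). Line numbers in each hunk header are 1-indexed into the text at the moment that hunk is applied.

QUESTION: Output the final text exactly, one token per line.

Answer: jrz
smduy
lnov
qfht
kvdg
mgrp
xkfrg
gyob
aqtka

Derivation:
Hunk 1: at line 7 remove [xcktz,knf] add [ubbf] -> 13 lines: jrz smduy hpo zyfhc bsdpx lzn gyr ubbf glxef bxrg vwyx gyob aqtka
Hunk 2: at line 8 remove [glxef,bxrg,vwyx] add [ich] -> 11 lines: jrz smduy hpo zyfhc bsdpx lzn gyr ubbf ich gyob aqtka
Hunk 3: at line 5 remove [gyr,ubbf] add [gdh,ctt] -> 11 lines: jrz smduy hpo zyfhc bsdpx lzn gdh ctt ich gyob aqtka
Hunk 4: at line 4 remove [lzn,gdh] add [kvcb,avbi] -> 11 lines: jrz smduy hpo zyfhc bsdpx kvcb avbi ctt ich gyob aqtka
Hunk 5: at line 6 remove [avbi,ctt,ich] add [kvdg,mgrp,xkfrg] -> 11 lines: jrz smduy hpo zyfhc bsdpx kvcb kvdg mgrp xkfrg gyob aqtka
Hunk 6: at line 1 remove [hpo,zyfhc,bsdpx] add [lnov] -> 9 lines: jrz smduy lnov kvcb kvdg mgrp xkfrg gyob aqtka
Hunk 7: at line 2 remove [kvcb] add [qfht] -> 9 lines: jrz smduy lnov qfht kvdg mgrp xkfrg gyob aqtka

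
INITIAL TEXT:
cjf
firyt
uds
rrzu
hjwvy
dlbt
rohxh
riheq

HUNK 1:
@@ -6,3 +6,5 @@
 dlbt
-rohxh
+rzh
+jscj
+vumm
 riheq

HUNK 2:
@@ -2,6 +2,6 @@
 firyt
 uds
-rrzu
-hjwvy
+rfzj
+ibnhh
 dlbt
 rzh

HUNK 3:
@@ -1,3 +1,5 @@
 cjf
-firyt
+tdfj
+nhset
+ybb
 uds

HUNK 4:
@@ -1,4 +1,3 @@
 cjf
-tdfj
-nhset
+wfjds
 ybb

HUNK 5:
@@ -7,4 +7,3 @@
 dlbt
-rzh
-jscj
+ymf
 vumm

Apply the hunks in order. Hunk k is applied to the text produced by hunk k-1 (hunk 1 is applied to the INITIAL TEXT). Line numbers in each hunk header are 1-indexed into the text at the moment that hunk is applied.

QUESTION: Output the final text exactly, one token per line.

Hunk 1: at line 6 remove [rohxh] add [rzh,jscj,vumm] -> 10 lines: cjf firyt uds rrzu hjwvy dlbt rzh jscj vumm riheq
Hunk 2: at line 2 remove [rrzu,hjwvy] add [rfzj,ibnhh] -> 10 lines: cjf firyt uds rfzj ibnhh dlbt rzh jscj vumm riheq
Hunk 3: at line 1 remove [firyt] add [tdfj,nhset,ybb] -> 12 lines: cjf tdfj nhset ybb uds rfzj ibnhh dlbt rzh jscj vumm riheq
Hunk 4: at line 1 remove [tdfj,nhset] add [wfjds] -> 11 lines: cjf wfjds ybb uds rfzj ibnhh dlbt rzh jscj vumm riheq
Hunk 5: at line 7 remove [rzh,jscj] add [ymf] -> 10 lines: cjf wfjds ybb uds rfzj ibnhh dlbt ymf vumm riheq

Answer: cjf
wfjds
ybb
uds
rfzj
ibnhh
dlbt
ymf
vumm
riheq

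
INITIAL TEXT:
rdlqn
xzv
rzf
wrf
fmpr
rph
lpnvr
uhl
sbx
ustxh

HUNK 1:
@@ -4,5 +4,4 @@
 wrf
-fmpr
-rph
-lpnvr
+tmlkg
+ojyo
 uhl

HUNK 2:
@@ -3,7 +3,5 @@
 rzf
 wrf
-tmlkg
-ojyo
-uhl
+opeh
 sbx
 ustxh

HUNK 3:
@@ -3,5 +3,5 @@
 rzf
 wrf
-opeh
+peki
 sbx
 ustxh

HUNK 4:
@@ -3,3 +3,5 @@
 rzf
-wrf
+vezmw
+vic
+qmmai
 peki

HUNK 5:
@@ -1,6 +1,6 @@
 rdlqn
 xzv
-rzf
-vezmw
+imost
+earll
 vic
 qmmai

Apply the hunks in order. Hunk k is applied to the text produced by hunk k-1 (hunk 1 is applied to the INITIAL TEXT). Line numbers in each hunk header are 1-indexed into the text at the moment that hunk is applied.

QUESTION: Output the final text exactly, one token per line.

Hunk 1: at line 4 remove [fmpr,rph,lpnvr] add [tmlkg,ojyo] -> 9 lines: rdlqn xzv rzf wrf tmlkg ojyo uhl sbx ustxh
Hunk 2: at line 3 remove [tmlkg,ojyo,uhl] add [opeh] -> 7 lines: rdlqn xzv rzf wrf opeh sbx ustxh
Hunk 3: at line 3 remove [opeh] add [peki] -> 7 lines: rdlqn xzv rzf wrf peki sbx ustxh
Hunk 4: at line 3 remove [wrf] add [vezmw,vic,qmmai] -> 9 lines: rdlqn xzv rzf vezmw vic qmmai peki sbx ustxh
Hunk 5: at line 1 remove [rzf,vezmw] add [imost,earll] -> 9 lines: rdlqn xzv imost earll vic qmmai peki sbx ustxh

Answer: rdlqn
xzv
imost
earll
vic
qmmai
peki
sbx
ustxh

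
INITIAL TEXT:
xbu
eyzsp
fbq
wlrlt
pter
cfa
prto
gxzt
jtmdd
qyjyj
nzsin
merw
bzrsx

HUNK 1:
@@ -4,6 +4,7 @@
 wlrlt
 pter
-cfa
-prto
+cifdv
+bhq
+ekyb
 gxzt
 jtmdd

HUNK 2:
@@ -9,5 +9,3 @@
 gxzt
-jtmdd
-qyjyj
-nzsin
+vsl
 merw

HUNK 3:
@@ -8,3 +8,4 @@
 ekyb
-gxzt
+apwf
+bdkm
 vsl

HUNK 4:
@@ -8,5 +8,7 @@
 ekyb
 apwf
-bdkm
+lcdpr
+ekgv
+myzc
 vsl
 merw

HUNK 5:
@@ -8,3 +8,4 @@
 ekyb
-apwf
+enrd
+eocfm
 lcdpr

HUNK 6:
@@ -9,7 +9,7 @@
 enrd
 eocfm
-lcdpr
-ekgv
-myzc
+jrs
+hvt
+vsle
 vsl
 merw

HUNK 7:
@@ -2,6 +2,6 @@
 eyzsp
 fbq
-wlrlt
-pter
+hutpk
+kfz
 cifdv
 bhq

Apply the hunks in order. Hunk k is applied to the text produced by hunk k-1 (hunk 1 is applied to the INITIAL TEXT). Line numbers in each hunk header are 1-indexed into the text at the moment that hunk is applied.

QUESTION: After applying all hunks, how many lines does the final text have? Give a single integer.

Hunk 1: at line 4 remove [cfa,prto] add [cifdv,bhq,ekyb] -> 14 lines: xbu eyzsp fbq wlrlt pter cifdv bhq ekyb gxzt jtmdd qyjyj nzsin merw bzrsx
Hunk 2: at line 9 remove [jtmdd,qyjyj,nzsin] add [vsl] -> 12 lines: xbu eyzsp fbq wlrlt pter cifdv bhq ekyb gxzt vsl merw bzrsx
Hunk 3: at line 8 remove [gxzt] add [apwf,bdkm] -> 13 lines: xbu eyzsp fbq wlrlt pter cifdv bhq ekyb apwf bdkm vsl merw bzrsx
Hunk 4: at line 8 remove [bdkm] add [lcdpr,ekgv,myzc] -> 15 lines: xbu eyzsp fbq wlrlt pter cifdv bhq ekyb apwf lcdpr ekgv myzc vsl merw bzrsx
Hunk 5: at line 8 remove [apwf] add [enrd,eocfm] -> 16 lines: xbu eyzsp fbq wlrlt pter cifdv bhq ekyb enrd eocfm lcdpr ekgv myzc vsl merw bzrsx
Hunk 6: at line 9 remove [lcdpr,ekgv,myzc] add [jrs,hvt,vsle] -> 16 lines: xbu eyzsp fbq wlrlt pter cifdv bhq ekyb enrd eocfm jrs hvt vsle vsl merw bzrsx
Hunk 7: at line 2 remove [wlrlt,pter] add [hutpk,kfz] -> 16 lines: xbu eyzsp fbq hutpk kfz cifdv bhq ekyb enrd eocfm jrs hvt vsle vsl merw bzrsx
Final line count: 16

Answer: 16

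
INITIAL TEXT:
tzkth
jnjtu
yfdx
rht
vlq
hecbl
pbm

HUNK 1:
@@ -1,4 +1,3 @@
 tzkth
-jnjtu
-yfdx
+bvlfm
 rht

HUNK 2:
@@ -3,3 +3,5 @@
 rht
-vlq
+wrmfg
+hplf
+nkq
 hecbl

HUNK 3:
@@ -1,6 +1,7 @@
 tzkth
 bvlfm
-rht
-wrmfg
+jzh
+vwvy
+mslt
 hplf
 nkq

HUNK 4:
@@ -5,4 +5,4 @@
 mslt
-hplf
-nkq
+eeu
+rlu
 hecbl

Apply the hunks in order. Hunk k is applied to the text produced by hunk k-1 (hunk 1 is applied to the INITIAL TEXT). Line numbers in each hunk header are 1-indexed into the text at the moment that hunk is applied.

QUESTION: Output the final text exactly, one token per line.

Answer: tzkth
bvlfm
jzh
vwvy
mslt
eeu
rlu
hecbl
pbm

Derivation:
Hunk 1: at line 1 remove [jnjtu,yfdx] add [bvlfm] -> 6 lines: tzkth bvlfm rht vlq hecbl pbm
Hunk 2: at line 3 remove [vlq] add [wrmfg,hplf,nkq] -> 8 lines: tzkth bvlfm rht wrmfg hplf nkq hecbl pbm
Hunk 3: at line 1 remove [rht,wrmfg] add [jzh,vwvy,mslt] -> 9 lines: tzkth bvlfm jzh vwvy mslt hplf nkq hecbl pbm
Hunk 4: at line 5 remove [hplf,nkq] add [eeu,rlu] -> 9 lines: tzkth bvlfm jzh vwvy mslt eeu rlu hecbl pbm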